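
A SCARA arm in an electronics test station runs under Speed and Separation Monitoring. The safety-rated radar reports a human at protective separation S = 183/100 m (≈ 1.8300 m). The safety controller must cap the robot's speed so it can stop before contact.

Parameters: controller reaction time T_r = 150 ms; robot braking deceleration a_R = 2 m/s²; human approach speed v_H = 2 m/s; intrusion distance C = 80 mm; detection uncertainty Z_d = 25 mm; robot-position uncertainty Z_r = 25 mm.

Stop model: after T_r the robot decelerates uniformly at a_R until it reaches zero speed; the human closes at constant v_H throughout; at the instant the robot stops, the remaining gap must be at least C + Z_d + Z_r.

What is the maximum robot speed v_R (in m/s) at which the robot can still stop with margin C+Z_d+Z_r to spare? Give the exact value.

v_R_max = 1 m/s = 1.0000 m/s

at the boundary: (1/4)·v² + (23/20)·v + (-7/5) = 0
  disc = (23/20)² − 4·(1/4)·(-7/5) = 1089/400 ; √disc = 33/20
  v_R = (−(23/20) + 33/20) / (2·(1/4)) = 1 m/s
check:
stop time T_s = 1/2 = 0.5000 s
robot in T_r: 1.0000·0.1500 = 0.1500 m
braking distance = 1.0000²/(2·2.0000) = 0.2500 m
human closes 2.0000·0.6500 = 1.3000 m
residual clearance needed = 0.0800+0.0250+0.0250 = 0.1300 m
sum ≈ 0.1500+0.2500+1.3000+0.1300 ≈ 1.8300 m = S ✓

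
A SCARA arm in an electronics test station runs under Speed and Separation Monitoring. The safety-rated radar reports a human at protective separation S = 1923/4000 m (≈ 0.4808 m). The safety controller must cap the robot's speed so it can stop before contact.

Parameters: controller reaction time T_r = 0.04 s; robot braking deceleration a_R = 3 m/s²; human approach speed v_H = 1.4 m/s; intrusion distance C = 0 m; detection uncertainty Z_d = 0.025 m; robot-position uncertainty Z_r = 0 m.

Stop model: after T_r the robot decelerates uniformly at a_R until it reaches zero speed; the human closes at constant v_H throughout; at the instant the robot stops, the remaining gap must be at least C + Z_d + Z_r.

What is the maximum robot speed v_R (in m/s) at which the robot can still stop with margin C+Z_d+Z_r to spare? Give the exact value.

v_R_max = 13/20 m/s = 0.6500 m/s

quadratic (1/6)·v² + (38/75)·v + (-1599/4000) = 0
  disc = (38/75)² − 4·(1/6)·(-1599/4000) = 47089/90000 ; √disc = 217/300
  v_R = (−(38/75) + 217/300) / (2·(1/6)) = 13/20 m/s
check:
braking lasts T_s = (13/20)/3 = 0.2167 s
robot covers v_R·T_r = 0.6500·0.0400 = 0.0260 m before braking
braking distance = 0.6500²/(2·3.0000) = 0.0704 m
person approaches 1.4000·(0.0400+0.2167) = 0.3593 m
C+Z_d+Z_r = 0.0000+0.0250+0.0000 = 0.0250 m
sum ≈ 0.0260+0.0704+0.3593+0.0250 ≈ 0.4808 m = S ✓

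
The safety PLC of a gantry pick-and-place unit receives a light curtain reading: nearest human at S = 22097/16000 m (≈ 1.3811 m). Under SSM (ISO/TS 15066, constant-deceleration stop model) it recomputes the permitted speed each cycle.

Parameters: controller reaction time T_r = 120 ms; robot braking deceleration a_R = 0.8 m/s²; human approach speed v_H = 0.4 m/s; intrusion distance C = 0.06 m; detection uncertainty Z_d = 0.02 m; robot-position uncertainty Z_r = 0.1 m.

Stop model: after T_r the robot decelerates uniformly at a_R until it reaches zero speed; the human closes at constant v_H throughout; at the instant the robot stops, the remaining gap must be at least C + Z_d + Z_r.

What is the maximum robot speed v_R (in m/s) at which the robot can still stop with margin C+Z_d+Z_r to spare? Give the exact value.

at the boundary: (5/8)·v² + (31/50)·v + (-18449/16000) = 0
  disc = (31/50)² − 4·(5/8)·(-18449/16000) = 522729/160000 ; √disc = 723/400
  v_R = (−(31/50) + 723/400) / (2·(5/8)) = 19/20 m/s
check:
T_s = v_R/a_R = (19/20)/(4/5) = 1.1875 s
robot covers v_R·T_r = 0.9500·0.1200 = 0.1140 m before braking
robot covers 0.9500·1.1875 − ½·0.8000·1.1875² = 0.5641 m while stopping
human over T_r+T_s: 0.4000·(0.1200+1.1875) = 0.5230 m
residual clearance needed = 0.0600+0.0200+0.1000 = 0.1800 m
sum ≈ 0.1140+0.5641+0.5230+0.1800 ≈ 1.3811 m = S ✓

v_R_max = 19/20 m/s = 0.9500 m/s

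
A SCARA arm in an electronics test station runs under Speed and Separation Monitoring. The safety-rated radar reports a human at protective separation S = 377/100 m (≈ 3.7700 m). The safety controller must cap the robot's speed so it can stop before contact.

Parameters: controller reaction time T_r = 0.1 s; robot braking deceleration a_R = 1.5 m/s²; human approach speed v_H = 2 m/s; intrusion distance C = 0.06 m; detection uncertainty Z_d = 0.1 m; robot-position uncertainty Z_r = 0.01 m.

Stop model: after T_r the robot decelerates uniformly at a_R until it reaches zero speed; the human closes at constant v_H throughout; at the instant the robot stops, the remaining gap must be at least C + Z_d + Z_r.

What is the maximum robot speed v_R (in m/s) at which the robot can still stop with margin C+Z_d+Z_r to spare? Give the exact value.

quadratic (1/3)·v² + (43/30)·v + (-17/5) = 0
  disc = (43/30)² − 4·(1/3)·(-17/5) = 5929/900 ; √disc = 77/30
  v_R = (−(43/30) + 77/30) / (2·(1/3)) = 17/10 m/s
check:
braking lasts T_s = (17/10)/(3/2) = 1.1333 s
robot covers v_R·T_r = 1.7000·0.1000 = 0.1700 m before braking
robot covers 1.7000·1.1333 − ½·1.5000·1.1333² = 0.9633 m while stopping
human closes 2.0000·1.2333 = 2.4667 m
margins: 0.0600+0.1000+0.0100 = 0.1700 m
sum ≈ 0.1700+0.9633+2.4667+0.1700 ≈ 3.7700 m = S ✓

v_R_max = 17/10 m/s = 1.7000 m/s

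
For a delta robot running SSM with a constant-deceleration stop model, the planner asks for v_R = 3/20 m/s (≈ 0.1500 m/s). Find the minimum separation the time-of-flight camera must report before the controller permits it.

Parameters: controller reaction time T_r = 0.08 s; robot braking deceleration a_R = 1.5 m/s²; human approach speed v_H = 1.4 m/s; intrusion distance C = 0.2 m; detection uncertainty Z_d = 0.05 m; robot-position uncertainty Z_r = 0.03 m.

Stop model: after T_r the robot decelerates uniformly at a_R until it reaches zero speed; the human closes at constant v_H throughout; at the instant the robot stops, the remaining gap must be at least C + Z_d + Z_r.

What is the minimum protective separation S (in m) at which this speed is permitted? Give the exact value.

stop time T_s = (3/20)/(3/2) = 0.1000 s
robot covers v_R·T_r = 0.1500·0.0800 = 0.0120 m before braking
braking distance = 0.1500²/(2·1.5000) = 0.0075 m
human over T_r+T_s: 1.4000·(0.0800+0.1000) = 0.2520 m
C+Z_d+Z_r = 0.2000+0.0500+0.0300 = 0.2800 m
S_min ≈ 0.0120+0.0075+0.2520+0.2800  ⇒  S_min = 1103/2000 m

S_min = 1103/2000 m = 0.5515 m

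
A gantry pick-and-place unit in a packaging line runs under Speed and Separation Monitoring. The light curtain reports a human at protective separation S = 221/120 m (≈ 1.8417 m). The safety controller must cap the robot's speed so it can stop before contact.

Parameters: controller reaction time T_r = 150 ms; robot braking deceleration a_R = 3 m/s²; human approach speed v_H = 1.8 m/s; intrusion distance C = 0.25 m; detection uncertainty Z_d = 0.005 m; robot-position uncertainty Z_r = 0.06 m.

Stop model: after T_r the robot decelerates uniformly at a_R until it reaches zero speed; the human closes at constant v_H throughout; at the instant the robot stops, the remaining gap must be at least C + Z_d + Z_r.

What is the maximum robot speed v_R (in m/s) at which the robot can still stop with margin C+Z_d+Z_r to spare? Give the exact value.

collect terms ⇒ (1/6)·v_R² + (3/4)·v_R + (-377/300) = 0
  disc = (3/4)² − 4·(1/6)·(-377/300) = 5041/3600 ; √disc = 71/60
  v_R = (−(3/4) + 71/60) / (2·(1/6)) = 13/10 m/s
check:
stop time T_s = (13/10)/3 = 0.4333 s
robot in T_r: 1.3000·0.1500 = 0.1950 m
braking distance = 1.3000²/(2·3.0000) = 0.2817 m
human closes 1.8000·0.5833 = 1.0500 m
residual clearance needed = 0.2500+0.0050+0.0600 = 0.3150 m
sum ≈ 0.1950+0.2817+1.0500+0.3150 ≈ 1.8417 m = S ✓

v_R_max = 13/10 m/s = 1.3000 m/s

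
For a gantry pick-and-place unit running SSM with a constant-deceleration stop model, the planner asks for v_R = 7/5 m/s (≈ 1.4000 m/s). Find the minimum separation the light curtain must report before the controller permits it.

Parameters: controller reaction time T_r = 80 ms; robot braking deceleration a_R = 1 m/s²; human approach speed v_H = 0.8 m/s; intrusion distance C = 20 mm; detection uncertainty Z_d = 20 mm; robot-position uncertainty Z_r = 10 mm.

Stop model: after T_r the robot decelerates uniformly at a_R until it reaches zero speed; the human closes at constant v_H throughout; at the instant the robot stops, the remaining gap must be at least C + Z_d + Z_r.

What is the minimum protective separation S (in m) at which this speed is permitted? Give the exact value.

T_s = v_R/a_R = (7/5)/1 = 1.4000 s
reaction-phase robot travel = 1.4000·0.0800 = 0.1120 m
robot under decel: 1.4000²/(2·1.0000) = 0.9800 m
person approaches 0.8000·(0.0800+1.4000) = 1.1840 m
C+Z_d+Z_r = 0.0200+0.0200+0.0100 = 0.0500 m
S_min ≈ 0.1120+0.9800+1.1840+0.0500  ⇒  S_min = 1163/500 m

S_min = 1163/500 m = 2.3260 m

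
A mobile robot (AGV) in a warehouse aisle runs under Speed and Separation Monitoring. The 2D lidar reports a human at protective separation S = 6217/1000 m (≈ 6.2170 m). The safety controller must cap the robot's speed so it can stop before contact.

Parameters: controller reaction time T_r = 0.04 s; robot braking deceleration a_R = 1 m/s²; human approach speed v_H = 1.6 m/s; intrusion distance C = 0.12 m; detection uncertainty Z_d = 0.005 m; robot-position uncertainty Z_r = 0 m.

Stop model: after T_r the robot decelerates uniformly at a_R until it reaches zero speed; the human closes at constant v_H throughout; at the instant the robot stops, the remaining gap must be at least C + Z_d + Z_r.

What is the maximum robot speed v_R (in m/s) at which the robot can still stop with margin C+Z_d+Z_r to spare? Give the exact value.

v_R_max = 11/5 m/s = 2.2000 m/s

quadratic (1/2)·v² + (41/25)·v + (-1507/250) = 0
  disc = (41/25)² − 4·(1/2)·(-1507/250) = 9216/625 ; √disc = 96/25
  v_R = (−(41/25) + 96/25) / (2·(1/2)) = 11/5 m/s
check:
stop time T_s = (11/5)/1 = 2.2000 s
robot covers v_R·T_r = 2.2000·0.0400 = 0.0880 m before braking
robot covers 2.2000·2.2000 − ½·1.0000·2.2000² = 2.4200 m while stopping
human closes 1.6000·2.2400 = 3.5840 m
margins: 0.1200+0.0050+0.0000 = 0.1250 m
sum ≈ 0.0880+2.4200+3.5840+0.1250 ≈ 6.2170 m = S ✓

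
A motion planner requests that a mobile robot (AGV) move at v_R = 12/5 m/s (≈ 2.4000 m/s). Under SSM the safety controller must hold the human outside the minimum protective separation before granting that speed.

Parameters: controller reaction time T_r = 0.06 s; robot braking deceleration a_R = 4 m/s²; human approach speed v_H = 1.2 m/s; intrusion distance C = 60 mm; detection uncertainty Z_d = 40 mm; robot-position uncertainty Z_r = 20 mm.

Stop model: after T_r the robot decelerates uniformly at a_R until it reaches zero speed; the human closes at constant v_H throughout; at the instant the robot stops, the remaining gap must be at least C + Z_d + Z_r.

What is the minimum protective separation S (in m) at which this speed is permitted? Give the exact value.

S_min = 222/125 m = 1.7760 m

T_s = v_R/a_R = (12/5)/4 = 0.6000 s
robot covers v_R·T_r = 2.4000·0.0600 = 0.1440 m before braking
robot covers 2.4000·0.6000 − ½·4.0000·0.6000² = 0.7200 m while stopping
human over T_r+T_s: 1.2000·(0.0600+0.6000) = 0.7920 m
margins: 0.0600+0.0400+0.0200 = 0.1200 m
S_min ≈ 0.1440+0.7200+0.7920+0.1200  ⇒  S_min = 222/125 m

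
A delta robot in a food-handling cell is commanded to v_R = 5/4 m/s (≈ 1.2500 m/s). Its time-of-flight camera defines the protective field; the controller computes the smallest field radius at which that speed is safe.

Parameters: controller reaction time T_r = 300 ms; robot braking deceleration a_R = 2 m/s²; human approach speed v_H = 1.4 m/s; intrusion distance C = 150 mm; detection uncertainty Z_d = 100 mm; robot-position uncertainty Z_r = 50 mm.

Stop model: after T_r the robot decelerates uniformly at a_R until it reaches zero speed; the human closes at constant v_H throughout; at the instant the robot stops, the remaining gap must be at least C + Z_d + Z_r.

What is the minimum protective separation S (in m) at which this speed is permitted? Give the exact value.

S_min = 3777/1600 m = 2.3606 m

stop time T_s = (5/4)/2 = 0.6250 s
robot covers v_R·T_r = 1.2500·0.3000 = 0.3750 m before braking
braking distance = 1.2500²/(2·2.0000) = 0.3906 m
person approaches 1.4000·(0.3000+0.6250) = 1.2950 m
C+Z_d+Z_r = 0.1500+0.1000+0.0500 = 0.3000 m
S_min ≈ 0.3750+0.3906+1.2950+0.3000  ⇒  S_min = 3777/1600 m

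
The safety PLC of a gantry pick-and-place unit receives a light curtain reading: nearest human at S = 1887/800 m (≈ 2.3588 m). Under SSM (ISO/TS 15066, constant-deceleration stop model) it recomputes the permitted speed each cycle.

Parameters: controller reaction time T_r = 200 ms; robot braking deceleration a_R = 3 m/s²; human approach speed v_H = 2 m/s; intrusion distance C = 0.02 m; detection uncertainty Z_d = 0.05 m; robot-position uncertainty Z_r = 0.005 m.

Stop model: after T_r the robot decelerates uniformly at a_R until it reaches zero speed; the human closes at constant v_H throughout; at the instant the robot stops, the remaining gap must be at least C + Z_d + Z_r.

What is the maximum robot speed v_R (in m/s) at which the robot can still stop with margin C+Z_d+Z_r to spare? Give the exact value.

v_R_max = 33/20 m/s = 1.6500 m/s

at the boundary: (1/6)·v² + (13/15)·v + (-1507/800) = 0
  disc = (13/15)² − 4·(1/6)·(-1507/800) = 289/144 ; √disc = 17/12
  v_R = (−(13/15) + 17/12) / (2·(1/6)) = 33/20 m/s
check:
stop time T_s = (33/20)/3 = 0.5500 s
reaction-phase robot travel = 1.6500·0.2000 = 0.3300 m
braking distance = 1.6500²/(2·3.0000) = 0.4537 m
human over T_r+T_s: 2.0000·(0.2000+0.5500) = 1.5000 m
margins: 0.0200+0.0500+0.0050 = 0.0750 m
sum ≈ 0.3300+0.4537+1.5000+0.0750 ≈ 2.3588 m = S ✓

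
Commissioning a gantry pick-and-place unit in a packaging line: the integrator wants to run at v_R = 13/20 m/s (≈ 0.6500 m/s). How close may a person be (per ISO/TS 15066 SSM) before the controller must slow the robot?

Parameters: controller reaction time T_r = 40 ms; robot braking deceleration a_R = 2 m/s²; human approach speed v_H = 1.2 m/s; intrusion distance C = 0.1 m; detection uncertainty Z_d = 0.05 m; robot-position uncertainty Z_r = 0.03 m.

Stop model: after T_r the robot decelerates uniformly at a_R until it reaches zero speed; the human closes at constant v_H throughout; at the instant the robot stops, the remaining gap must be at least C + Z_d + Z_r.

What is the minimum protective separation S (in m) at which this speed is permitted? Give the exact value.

stop time T_s = (13/20)/2 = 0.3250 s
reaction-phase robot travel = 0.6500·0.0400 = 0.0260 m
robot under decel: 0.6500²/(2·2.0000) = 0.1056 m
person approaches 1.2000·(0.0400+0.3250) = 0.4380 m
margins: 0.1000+0.0500+0.0300 = 0.1800 m
S_min ≈ 0.0260+0.1056+0.4380+0.1800  ⇒  S_min = 5997/8000 m

S_min = 5997/8000 m = 0.7496 m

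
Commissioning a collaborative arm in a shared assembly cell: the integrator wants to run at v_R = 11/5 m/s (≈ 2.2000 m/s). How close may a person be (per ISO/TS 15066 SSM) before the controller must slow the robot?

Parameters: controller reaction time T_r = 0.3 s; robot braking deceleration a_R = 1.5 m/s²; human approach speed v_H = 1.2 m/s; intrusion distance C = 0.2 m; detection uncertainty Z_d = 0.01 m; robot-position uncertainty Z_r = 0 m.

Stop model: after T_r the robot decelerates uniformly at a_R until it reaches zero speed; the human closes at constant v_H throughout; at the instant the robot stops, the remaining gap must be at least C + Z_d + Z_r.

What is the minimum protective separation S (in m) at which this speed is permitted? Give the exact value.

S_min = 1381/300 m = 4.6033 m

T_s = v_R/a_R = (11/5)/(3/2) = 1.4667 s
robot covers v_R·T_r = 2.2000·0.3000 = 0.6600 m before braking
robot covers 2.2000·1.4667 − ½·1.5000·1.4667² = 1.6133 m while stopping
human closes 1.2000·1.7667 = 2.1200 m
residual clearance needed = 0.2000+0.0100+0.0000 = 0.2100 m
S_min ≈ 0.6600+1.6133+2.1200+0.2100  ⇒  S_min = 1381/300 m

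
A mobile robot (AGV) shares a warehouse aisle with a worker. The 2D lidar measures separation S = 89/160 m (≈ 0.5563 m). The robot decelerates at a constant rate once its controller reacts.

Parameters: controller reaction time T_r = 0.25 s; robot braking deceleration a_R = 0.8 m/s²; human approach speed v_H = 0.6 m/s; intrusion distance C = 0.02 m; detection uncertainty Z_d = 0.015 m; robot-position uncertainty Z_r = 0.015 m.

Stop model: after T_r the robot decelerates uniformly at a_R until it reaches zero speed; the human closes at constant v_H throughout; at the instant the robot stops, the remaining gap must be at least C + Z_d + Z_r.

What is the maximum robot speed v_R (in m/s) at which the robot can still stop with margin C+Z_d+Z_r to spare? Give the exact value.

v_R_max = 3/10 m/s = 0.3000 m/s

quadratic (5/8)·v² + (1)·v + (-57/160) = 0
  disc = (1)² − 4·(5/8)·(-57/160) = 121/64 ; √disc = 11/8
  v_R = (−(1) + 11/8) / (2·(5/8)) = 3/10 m/s
check:
braking lasts T_s = (3/10)/(4/5) = 0.3750 s
robot covers v_R·T_r = 0.3000·0.2500 = 0.0750 m before braking
robot under decel: 0.3000²/(2·0.8000) = 0.0563 m
person approaches 0.6000·(0.2500+0.3750) = 0.3750 m
residual clearance needed = 0.0200+0.0150+0.0150 = 0.0500 m
sum ≈ 0.0750+0.0563+0.3750+0.0500 ≈ 0.5563 m = S ✓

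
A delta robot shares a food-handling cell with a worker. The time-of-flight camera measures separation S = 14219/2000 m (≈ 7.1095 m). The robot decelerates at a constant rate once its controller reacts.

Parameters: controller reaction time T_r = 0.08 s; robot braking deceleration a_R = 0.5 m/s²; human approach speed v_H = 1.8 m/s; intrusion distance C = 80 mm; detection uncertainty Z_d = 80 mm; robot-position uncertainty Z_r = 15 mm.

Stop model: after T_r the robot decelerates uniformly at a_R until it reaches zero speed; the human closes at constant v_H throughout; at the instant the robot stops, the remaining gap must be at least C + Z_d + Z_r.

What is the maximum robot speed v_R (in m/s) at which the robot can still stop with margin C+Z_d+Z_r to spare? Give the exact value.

collect terms ⇒ (1)·v_R² + (92/25)·v_R + (-13581/2000) = 0
  disc = (92/25)² − 4·(1)·(-13581/2000) = 101761/2500 ; √disc = 319/50
  v_R = (−(92/25) + 319/50) / (2·(1)) = 27/20 m/s
check:
braking lasts T_s = (27/20)/(1/2) = 2.7000 s
robot covers v_R·T_r = 1.3500·0.0800 = 0.1080 m before braking
robot under decel: 1.3500²/(2·0.5000) = 1.8225 m
human closes 1.8000·2.7800 = 5.0040 m
residual clearance needed = 0.0800+0.0800+0.0150 = 0.1750 m
sum ≈ 0.1080+1.8225+5.0040+0.1750 ≈ 7.1095 m = S ✓

v_R_max = 27/20 m/s = 1.3500 m/s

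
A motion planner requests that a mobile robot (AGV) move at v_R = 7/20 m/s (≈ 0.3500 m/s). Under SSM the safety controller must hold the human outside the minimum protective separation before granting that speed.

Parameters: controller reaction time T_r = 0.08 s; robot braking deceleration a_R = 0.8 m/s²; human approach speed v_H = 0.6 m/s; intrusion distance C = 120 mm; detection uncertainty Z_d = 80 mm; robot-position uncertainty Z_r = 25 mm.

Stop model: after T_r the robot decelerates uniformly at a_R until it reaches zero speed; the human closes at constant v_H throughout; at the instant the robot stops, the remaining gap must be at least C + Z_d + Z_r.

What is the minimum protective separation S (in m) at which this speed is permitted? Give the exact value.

stop time T_s = (7/20)/(4/5) = 0.4375 s
robot covers v_R·T_r = 0.3500·0.0800 = 0.0280 m before braking
robot covers 0.3500·0.4375 − ½·0.8000·0.4375² = 0.0766 m while stopping
person approaches 0.6000·(0.0800+0.4375) = 0.3105 m
margins: 0.1200+0.0800+0.0250 = 0.2250 m
S_min ≈ 0.0280+0.0766+0.3105+0.2250  ⇒  S_min = 10241/16000 m

S_min = 10241/16000 m = 0.6401 m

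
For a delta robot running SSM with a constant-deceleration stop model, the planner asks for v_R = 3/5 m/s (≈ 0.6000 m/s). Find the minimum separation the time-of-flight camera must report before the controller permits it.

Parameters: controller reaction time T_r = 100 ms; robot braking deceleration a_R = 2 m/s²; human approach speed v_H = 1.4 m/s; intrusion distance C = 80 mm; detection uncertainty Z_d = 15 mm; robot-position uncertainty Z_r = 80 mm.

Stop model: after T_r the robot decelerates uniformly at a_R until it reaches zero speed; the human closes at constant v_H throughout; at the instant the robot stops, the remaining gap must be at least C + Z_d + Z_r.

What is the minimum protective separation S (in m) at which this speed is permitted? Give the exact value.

T_s = v_R/a_R = (3/5)/2 = 0.3000 s
robot in T_r: 0.6000·0.1000 = 0.0600 m
braking distance = 0.6000²/(2·2.0000) = 0.0900 m
person approaches 1.4000·(0.1000+0.3000) = 0.5600 m
residual clearance needed = 0.0800+0.0150+0.0800 = 0.1750 m
S_min ≈ 0.0600+0.0900+0.5600+0.1750  ⇒  S_min = 177/200 m

S_min = 177/200 m = 0.8850 m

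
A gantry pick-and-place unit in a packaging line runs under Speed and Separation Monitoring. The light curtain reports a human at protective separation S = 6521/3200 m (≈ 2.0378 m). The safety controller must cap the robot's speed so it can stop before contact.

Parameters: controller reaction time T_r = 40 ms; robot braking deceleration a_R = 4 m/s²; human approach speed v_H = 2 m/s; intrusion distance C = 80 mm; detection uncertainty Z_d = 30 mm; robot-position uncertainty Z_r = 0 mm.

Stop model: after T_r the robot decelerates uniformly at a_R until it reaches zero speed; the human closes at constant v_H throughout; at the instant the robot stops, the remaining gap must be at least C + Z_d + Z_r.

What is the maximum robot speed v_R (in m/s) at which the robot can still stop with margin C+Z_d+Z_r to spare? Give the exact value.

v_R_max = 9/4 m/s = 2.2500 m/s

quadratic (1/8)·v² + (27/50)·v + (-5913/3200) = 0
  disc = (27/50)² − 4·(1/8)·(-5913/3200) = 194481/160000 ; √disc = 441/400
  v_R = (−(27/50) + 441/400) / (2·(1/8)) = 9/4 m/s
check:
T_s = v_R/a_R = (9/4)/4 = 0.5625 s
robot covers v_R·T_r = 2.2500·0.0400 = 0.0900 m before braking
robot covers 2.2500·0.5625 − ½·4.0000·0.5625² = 0.6328 m while stopping
human closes 2.0000·0.6025 = 1.2050 m
residual clearance needed = 0.0800+0.0300+0.0000 = 0.1100 m
sum ≈ 0.0900+0.6328+1.2050+0.1100 ≈ 2.0378 m = S ✓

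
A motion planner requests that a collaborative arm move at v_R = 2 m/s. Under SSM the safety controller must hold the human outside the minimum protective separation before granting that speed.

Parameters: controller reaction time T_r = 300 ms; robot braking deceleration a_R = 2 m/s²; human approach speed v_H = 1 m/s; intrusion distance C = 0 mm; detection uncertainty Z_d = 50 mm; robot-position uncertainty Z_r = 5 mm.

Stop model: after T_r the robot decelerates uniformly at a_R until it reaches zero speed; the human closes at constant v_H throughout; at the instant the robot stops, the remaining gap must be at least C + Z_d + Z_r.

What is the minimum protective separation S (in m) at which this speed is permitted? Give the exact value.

S_min = 591/200 m = 2.9550 m

T_s = v_R/a_R = 2/2 = 1.0000 s
robot in T_r: 2.0000·0.3000 = 0.6000 m
robot covers 2.0000·1.0000 − ½·2.0000·1.0000² = 1.0000 m while stopping
person approaches 1.0000·(0.3000+1.0000) = 1.3000 m
residual clearance needed = 0.0000+0.0500+0.0050 = 0.0550 m
S_min ≈ 0.6000+1.0000+1.3000+0.0550  ⇒  S_min = 591/200 m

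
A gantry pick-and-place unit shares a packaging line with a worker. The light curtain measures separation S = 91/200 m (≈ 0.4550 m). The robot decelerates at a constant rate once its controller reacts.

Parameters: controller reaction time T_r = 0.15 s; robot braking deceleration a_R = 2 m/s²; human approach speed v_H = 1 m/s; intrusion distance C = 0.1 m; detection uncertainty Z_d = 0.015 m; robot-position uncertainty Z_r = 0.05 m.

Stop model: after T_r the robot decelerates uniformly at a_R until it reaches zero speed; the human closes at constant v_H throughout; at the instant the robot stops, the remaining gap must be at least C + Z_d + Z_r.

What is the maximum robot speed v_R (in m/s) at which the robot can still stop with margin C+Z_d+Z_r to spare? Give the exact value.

collect terms ⇒ (1/4)·v_R² + (13/20)·v_R + (-7/50) = 0
  disc = (13/20)² − 4·(1/4)·(-7/50) = 9/16 ; √disc = 3/4
  v_R = (−(13/20) + 3/4) / (2·(1/4)) = 1/5 m/s
check:
stop time T_s = (1/5)/2 = 0.1000 s
reaction-phase robot travel = 0.2000·0.1500 = 0.0300 m
robot under decel: 0.2000²/(2·2.0000) = 0.0100 m
human over T_r+T_s: 1.0000·(0.1500+0.1000) = 0.2500 m
residual clearance needed = 0.1000+0.0150+0.0500 = 0.1650 m
sum ≈ 0.0300+0.0100+0.2500+0.1650 ≈ 0.4550 m = S ✓

v_R_max = 1/5 m/s = 0.2000 m/s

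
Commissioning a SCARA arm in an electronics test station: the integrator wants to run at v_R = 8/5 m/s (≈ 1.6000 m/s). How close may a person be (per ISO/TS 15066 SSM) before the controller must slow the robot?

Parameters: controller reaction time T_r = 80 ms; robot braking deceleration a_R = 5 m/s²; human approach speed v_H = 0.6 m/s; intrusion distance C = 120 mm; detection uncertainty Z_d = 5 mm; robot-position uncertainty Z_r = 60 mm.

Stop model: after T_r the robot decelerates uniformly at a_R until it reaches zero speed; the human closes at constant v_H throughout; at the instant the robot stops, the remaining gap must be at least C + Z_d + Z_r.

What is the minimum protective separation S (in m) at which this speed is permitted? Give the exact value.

S_min = 809/1000 m = 0.8090 m

braking lasts T_s = (8/5)/5 = 0.3200 s
reaction-phase robot travel = 1.6000·0.0800 = 0.1280 m
robot covers 1.6000·0.3200 − ½·5.0000·0.3200² = 0.2560 m while stopping
human closes 0.6000·0.4000 = 0.2400 m
margins: 0.1200+0.0050+0.0600 = 0.1850 m
S_min ≈ 0.1280+0.2560+0.2400+0.1850  ⇒  S_min = 809/1000 m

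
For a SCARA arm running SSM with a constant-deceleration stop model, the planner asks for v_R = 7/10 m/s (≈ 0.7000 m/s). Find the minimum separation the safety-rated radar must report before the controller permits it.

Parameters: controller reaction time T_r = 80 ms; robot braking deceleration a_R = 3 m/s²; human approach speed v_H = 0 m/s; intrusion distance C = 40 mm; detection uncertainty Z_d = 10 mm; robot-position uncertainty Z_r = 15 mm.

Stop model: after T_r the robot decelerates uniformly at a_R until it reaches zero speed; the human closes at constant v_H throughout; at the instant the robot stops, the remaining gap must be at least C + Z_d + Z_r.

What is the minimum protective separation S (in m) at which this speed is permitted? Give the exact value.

stop time T_s = (7/10)/3 = 0.2333 s
robot covers v_R·T_r = 0.7000·0.0800 = 0.0560 m before braking
braking distance = 0.7000²/(2·3.0000) = 0.0817 m
human closes 0.0000·0.3133 = 0.0000 m
residual clearance needed = 0.0400+0.0100+0.0150 = 0.0650 m
S_min ≈ 0.0560+0.0817+0.0000+0.0650  ⇒  S_min = 76/375 m

S_min = 76/375 m = 0.2027 m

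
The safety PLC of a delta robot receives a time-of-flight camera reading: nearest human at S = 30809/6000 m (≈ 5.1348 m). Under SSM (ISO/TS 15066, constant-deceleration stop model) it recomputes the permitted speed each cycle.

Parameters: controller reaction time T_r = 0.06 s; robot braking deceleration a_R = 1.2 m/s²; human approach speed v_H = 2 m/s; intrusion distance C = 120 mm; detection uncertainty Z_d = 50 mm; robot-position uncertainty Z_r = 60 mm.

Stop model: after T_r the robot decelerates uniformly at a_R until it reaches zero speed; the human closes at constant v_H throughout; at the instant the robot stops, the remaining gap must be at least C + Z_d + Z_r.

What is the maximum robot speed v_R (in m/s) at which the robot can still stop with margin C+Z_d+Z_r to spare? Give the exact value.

v_R_max = 19/10 m/s = 1.9000 m/s

quadratic (5/12)·v² + (259/150)·v + (-28709/6000) = 0
  disc = (259/150)² − 4·(5/12)·(-28709/6000) = 109561/10000 ; √disc = 331/100
  v_R = (−(259/150) + 331/100) / (2·(5/12)) = 19/10 m/s
check:
braking lasts T_s = (19/10)/(6/5) = 1.5833 s
robot covers v_R·T_r = 1.9000·0.0600 = 0.1140 m before braking
robot covers 1.9000·1.5833 − ½·1.2000·1.5833² = 1.5042 m while stopping
human closes 2.0000·1.6433 = 3.2867 m
C+Z_d+Z_r = 0.1200+0.0500+0.0600 = 0.2300 m
sum ≈ 0.1140+1.5042+3.2867+0.2300 ≈ 5.1348 m = S ✓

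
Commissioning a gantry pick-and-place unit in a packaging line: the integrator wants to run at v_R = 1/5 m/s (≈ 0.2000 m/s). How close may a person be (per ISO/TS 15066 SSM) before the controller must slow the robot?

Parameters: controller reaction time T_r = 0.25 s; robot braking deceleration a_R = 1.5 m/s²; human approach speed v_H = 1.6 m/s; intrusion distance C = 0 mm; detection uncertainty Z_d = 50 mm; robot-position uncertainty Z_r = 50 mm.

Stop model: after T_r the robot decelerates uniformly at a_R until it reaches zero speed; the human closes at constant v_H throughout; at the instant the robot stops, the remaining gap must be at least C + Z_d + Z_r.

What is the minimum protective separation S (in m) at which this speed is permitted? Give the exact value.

T_s = v_R/a_R = (1/5)/(3/2) = 0.1333 s
robot covers v_R·T_r = 0.2000·0.2500 = 0.0500 m before braking
robot covers 0.2000·0.1333 − ½·1.5000·0.1333² = 0.0133 m while stopping
human over T_r+T_s: 1.6000·(0.2500+0.1333) = 0.6133 m
residual clearance needed = 0.0000+0.0500+0.0500 = 0.1000 m
S_min ≈ 0.0500+0.0133+0.6133+0.1000  ⇒  S_min = 233/300 m

S_min = 233/300 m = 0.7767 m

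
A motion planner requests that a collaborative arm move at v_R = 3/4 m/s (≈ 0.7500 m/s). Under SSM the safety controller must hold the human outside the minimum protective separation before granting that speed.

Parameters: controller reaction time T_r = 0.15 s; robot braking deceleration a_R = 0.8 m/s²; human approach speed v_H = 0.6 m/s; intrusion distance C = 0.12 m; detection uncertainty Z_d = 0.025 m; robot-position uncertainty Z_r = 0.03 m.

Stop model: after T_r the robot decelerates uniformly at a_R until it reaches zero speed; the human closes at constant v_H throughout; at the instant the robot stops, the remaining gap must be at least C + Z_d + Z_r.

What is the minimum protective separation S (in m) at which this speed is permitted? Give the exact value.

stop time T_s = (3/4)/(4/5) = 0.9375 s
reaction-phase robot travel = 0.7500·0.1500 = 0.1125 m
braking distance = 0.7500²/(2·0.8000) = 0.3516 m
person approaches 0.6000·(0.1500+0.9375) = 0.6525 m
C+Z_d+Z_r = 0.1200+0.0250+0.0300 = 0.1750 m
S_min ≈ 0.1125+0.3516+0.6525+0.1750  ⇒  S_min = 4133/3200 m

S_min = 4133/3200 m = 1.2916 m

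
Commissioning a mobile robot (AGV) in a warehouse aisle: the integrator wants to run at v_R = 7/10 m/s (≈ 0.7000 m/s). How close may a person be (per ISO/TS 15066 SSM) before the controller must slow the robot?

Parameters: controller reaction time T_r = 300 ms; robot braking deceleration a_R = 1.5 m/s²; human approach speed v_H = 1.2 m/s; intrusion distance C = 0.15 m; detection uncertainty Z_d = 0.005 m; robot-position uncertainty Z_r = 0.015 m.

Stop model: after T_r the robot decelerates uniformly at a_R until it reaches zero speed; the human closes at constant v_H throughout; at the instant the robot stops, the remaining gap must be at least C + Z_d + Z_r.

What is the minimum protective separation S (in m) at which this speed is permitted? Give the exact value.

T_s = v_R/a_R = (7/10)/(3/2) = 0.4667 s
robot covers v_R·T_r = 0.7000·0.3000 = 0.2100 m before braking
braking distance = 0.7000²/(2·1.5000) = 0.1633 m
human over T_r+T_s: 1.2000·(0.3000+0.4667) = 0.9200 m
C+Z_d+Z_r = 0.1500+0.0050+0.0150 = 0.1700 m
S_min ≈ 0.2100+0.1633+0.9200+0.1700  ⇒  S_min = 439/300 m

S_min = 439/300 m = 1.4633 m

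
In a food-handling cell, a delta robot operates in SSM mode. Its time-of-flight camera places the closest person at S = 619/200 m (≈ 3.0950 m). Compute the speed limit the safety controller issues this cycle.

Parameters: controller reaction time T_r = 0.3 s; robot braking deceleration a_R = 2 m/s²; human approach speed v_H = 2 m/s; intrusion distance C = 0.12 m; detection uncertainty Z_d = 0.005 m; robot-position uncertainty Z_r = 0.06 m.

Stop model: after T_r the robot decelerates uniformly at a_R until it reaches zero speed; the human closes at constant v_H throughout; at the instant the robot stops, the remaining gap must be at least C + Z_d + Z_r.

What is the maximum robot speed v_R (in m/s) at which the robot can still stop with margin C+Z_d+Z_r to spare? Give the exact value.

at the boundary: (1/4)·v² + (13/10)·v + (-231/100) = 0
  disc = (13/10)² − 4·(1/4)·(-231/100) = 4 ; √disc = 2
  v_R = (−(13/10) + 2) / (2·(1/4)) = 7/5 m/s
check:
T_s = v_R/a_R = (7/5)/2 = 0.7000 s
reaction-phase robot travel = 1.4000·0.3000 = 0.4200 m
robot covers 1.4000·0.7000 − ½·2.0000·0.7000² = 0.4900 m while stopping
human closes 2.0000·1.0000 = 2.0000 m
margins: 0.1200+0.0050+0.0600 = 0.1850 m
sum ≈ 0.4200+0.4900+2.0000+0.1850 ≈ 3.0950 m = S ✓

v_R_max = 7/5 m/s = 1.4000 m/s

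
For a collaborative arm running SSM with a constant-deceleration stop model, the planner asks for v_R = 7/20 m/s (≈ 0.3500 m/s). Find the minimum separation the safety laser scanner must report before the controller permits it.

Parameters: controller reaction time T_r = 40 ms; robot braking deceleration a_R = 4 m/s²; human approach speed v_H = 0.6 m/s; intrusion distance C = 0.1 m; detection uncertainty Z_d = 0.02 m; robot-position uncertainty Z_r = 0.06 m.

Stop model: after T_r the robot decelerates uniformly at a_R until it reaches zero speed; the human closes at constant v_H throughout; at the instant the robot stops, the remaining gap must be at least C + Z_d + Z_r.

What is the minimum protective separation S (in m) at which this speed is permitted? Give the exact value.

T_s = v_R/a_R = (7/20)/4 = 0.0875 s
robot in T_r: 0.3500·0.0400 = 0.0140 m
robot covers 0.3500·0.0875 − ½·4.0000·0.0875² = 0.0153 m while stopping
human over T_r+T_s: 0.6000·(0.0400+0.0875) = 0.0765 m
margins: 0.1000+0.0200+0.0600 = 0.1800 m
S_min ≈ 0.0140+0.0153+0.0765+0.1800  ⇒  S_min = 4573/16000 m

S_min = 4573/16000 m = 0.2858 m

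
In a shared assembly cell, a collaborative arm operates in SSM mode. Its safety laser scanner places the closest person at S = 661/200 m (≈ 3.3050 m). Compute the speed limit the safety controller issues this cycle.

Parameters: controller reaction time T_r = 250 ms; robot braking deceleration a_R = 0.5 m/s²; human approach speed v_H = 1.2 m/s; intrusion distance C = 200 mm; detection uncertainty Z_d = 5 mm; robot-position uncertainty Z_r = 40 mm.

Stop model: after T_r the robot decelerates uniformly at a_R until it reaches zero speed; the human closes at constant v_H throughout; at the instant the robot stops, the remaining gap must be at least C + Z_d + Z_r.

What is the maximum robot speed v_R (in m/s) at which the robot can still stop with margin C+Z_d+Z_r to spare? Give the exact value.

quadratic (1)·v² + (53/20)·v + (-69/25) = 0
  disc = (53/20)² − 4·(1)·(-69/25) = 289/16 ; √disc = 17/4
  v_R = (−(53/20) + 17/4) / (2·(1)) = 4/5 m/s
check:
T_s = v_R/a_R = (4/5)/(1/2) = 1.6000 s
reaction-phase robot travel = 0.8000·0.2500 = 0.2000 m
braking distance = 0.8000²/(2·0.5000) = 0.6400 m
human over T_r+T_s: 1.2000·(0.2500+1.6000) = 2.2200 m
C+Z_d+Z_r = 0.2000+0.0050+0.0400 = 0.2450 m
sum ≈ 0.2000+0.6400+2.2200+0.2450 ≈ 3.3050 m = S ✓

v_R_max = 4/5 m/s = 0.8000 m/s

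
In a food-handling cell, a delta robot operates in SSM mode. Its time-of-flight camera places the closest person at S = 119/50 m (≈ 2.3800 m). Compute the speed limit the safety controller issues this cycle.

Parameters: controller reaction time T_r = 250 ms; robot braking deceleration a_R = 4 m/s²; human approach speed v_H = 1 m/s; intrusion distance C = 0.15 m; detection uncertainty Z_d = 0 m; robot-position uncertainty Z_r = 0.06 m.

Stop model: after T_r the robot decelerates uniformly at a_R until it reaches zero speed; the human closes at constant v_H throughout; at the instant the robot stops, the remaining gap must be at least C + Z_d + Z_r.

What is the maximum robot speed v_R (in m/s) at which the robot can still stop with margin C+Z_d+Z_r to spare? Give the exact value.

v_R_max = 12/5 m/s = 2.4000 m/s

collect terms ⇒ (1/8)·v_R² + (1/2)·v_R + (-48/25) = 0
  disc = (1/2)² − 4·(1/8)·(-48/25) = 121/100 ; √disc = 11/10
  v_R = (−(1/2) + 11/10) / (2·(1/8)) = 12/5 m/s
check:
T_s = v_R/a_R = (12/5)/4 = 0.6000 s
robot covers v_R·T_r = 2.4000·0.2500 = 0.6000 m before braking
robot under decel: 2.4000²/(2·4.0000) = 0.7200 m
human over T_r+T_s: 1.0000·(0.2500+0.6000) = 0.8500 m
residual clearance needed = 0.1500+0.0000+0.0600 = 0.2100 m
sum ≈ 0.6000+0.7200+0.8500+0.2100 ≈ 2.3800 m = S ✓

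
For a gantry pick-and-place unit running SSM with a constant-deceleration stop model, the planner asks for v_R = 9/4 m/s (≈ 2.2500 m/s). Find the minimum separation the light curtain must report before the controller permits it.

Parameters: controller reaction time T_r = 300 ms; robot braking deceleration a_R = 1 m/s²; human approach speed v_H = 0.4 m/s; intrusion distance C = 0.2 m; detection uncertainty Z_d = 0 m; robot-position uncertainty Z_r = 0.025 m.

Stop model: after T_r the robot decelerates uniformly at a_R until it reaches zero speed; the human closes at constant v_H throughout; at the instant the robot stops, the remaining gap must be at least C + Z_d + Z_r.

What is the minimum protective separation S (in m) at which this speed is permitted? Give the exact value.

braking lasts T_s = (9/4)/1 = 2.2500 s
robot covers v_R·T_r = 2.2500·0.3000 = 0.6750 m before braking
robot under decel: 2.2500²/(2·1.0000) = 2.5312 m
human over T_r+T_s: 0.4000·(0.3000+2.2500) = 1.0200 m
residual clearance needed = 0.2000+0.0000+0.0250 = 0.2250 m
S_min ≈ 0.6750+2.5312+1.0200+0.2250  ⇒  S_min = 3561/800 m

S_min = 3561/800 m = 4.4512 m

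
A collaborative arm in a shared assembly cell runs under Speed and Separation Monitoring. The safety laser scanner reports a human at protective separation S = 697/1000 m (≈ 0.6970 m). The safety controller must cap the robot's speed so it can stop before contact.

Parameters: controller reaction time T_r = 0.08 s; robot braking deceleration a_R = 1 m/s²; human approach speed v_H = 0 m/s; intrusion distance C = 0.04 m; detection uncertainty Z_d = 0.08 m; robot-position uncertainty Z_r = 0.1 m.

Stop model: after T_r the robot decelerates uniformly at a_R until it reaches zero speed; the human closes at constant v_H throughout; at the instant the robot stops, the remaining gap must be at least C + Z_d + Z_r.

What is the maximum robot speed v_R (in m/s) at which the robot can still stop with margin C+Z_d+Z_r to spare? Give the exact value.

v_R_max = 9/10 m/s = 0.9000 m/s

quadratic (1/2)·v² + (2/25)·v + (-477/1000) = 0
  disc = (2/25)² − 4·(1/2)·(-477/1000) = 2401/2500 ; √disc = 49/50
  v_R = (−(2/25) + 49/50) / (2·(1/2)) = 9/10 m/s
check:
stop time T_s = (9/10)/1 = 0.9000 s
robot covers v_R·T_r = 0.9000·0.0800 = 0.0720 m before braking
braking distance = 0.9000²/(2·1.0000) = 0.4050 m
person approaches 0.0000·(0.0800+0.9000) = 0.0000 m
residual clearance needed = 0.0400+0.0800+0.1000 = 0.2200 m
sum ≈ 0.0720+0.4050+0.0000+0.2200 ≈ 0.6970 m = S ✓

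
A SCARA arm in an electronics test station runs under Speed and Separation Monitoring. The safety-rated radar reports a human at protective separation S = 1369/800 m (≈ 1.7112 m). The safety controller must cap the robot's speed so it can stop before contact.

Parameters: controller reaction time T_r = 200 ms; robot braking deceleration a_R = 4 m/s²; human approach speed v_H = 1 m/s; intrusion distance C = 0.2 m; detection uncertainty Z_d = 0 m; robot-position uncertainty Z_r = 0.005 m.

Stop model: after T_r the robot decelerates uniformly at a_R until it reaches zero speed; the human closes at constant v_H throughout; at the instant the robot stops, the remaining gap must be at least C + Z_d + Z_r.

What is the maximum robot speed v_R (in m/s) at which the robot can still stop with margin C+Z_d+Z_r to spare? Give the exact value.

collect terms ⇒ (1/8)·v_R² + (9/20)·v_R + (-209/160) = 0
  disc = (9/20)² − 4·(1/8)·(-209/160) = 1369/1600 ; √disc = 37/40
  v_R = (−(9/20) + 37/40) / (2·(1/8)) = 19/10 m/s
check:
braking lasts T_s = (19/10)/4 = 0.4750 s
reaction-phase robot travel = 1.9000·0.2000 = 0.3800 m
robot under decel: 1.9000²/(2·4.0000) = 0.4512 m
human closes 1.0000·0.6750 = 0.6750 m
C+Z_d+Z_r = 0.2000+0.0000+0.0050 = 0.2050 m
sum ≈ 0.3800+0.4512+0.6750+0.2050 ≈ 1.7112 m = S ✓

v_R_max = 19/10 m/s = 1.9000 m/s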